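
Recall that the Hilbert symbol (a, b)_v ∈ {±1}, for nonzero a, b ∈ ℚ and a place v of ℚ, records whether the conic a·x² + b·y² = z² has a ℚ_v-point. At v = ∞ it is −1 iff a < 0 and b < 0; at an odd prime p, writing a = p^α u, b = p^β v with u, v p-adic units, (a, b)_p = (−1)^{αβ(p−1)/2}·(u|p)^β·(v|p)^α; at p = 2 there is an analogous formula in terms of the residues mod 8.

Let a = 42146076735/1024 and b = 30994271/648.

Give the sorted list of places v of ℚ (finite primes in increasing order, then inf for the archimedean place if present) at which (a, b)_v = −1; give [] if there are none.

Mod squares: a ≡ 29415, b ≡ 512302. Check v ∈ {∞, 2, 3, 5, 7, 11, 19, 23, 37, 43, 53}.
v=19: a=19^2·(≡3), b=19^0·(≡4) mod 19; (3|19)=-1, (4|19)=+1; (−1)^{2·0·9}·(-1)^0·(+1)^2 = +1.
v=37: a=37^1·(≡24), b=37^1·(≡6) mod 37; (24|37)=-1, (6|37)=-1; (−1)^{1·1·18}·(-1)^1·(-1)^1 = +1.
v=53: a=53^1·(≡29), b=53^0·(≡29) mod 53; (29|53)=+1, (29|53)=+1; (−1)^{1·0·26}·(+1)^0·(+1)^1 = +1.
v=11: a=11^0·(≡4), b=11^2·(≡6) mod 11; (4|11)=+1, (6|11)=-1; (−1)^{0·2·5}·(+1)^2·(-1)^0 = +1.
v=23: a=23^0·(≡19), b=23^1·(≡19) mod 23; (19|23)=-1, (19|23)=-1; (−1)^{0·1·11}·(-1)^1·(-1)^0 = -1.
v=43: a=43^0·(≡30), b=43^1·(≡39) mod 43; (30|43)=-1, (39|43)=-1; (−1)^{0·1·21}·(-1)^1·(-1)^0 = -1.
v=7: a=7^2·(≡1), b=7^1·(≡2) mod 7; (1|7)=+1, (2|7)=+1; (−1)^{2·1·3}·(+1)^1·(+1)^2 = +1.
v=3: a=3^5·(≡1), b=3^-4·(≡1) mod 3; (1|3)=+1, (1|3)=+1; (−1)^{5·-4·1}·(+1)^-4·(+1)^5 = +1.
v=∞: 29415 > 0 and 512302 > 0  ⇒  (a,b)_∞ = +1.
v=5: a=5^1·(≡3), b=5^0·(≡2) mod 5; (3|5)=-1, (2|5)=-1; (−1)^{1·0·2}·(-1)^0·(-1)^1 = -1.
v=2: v_2(a)=-10, v_2(b)=-3; units ≡ 7, 7 (mod 8); ε·ε+αω+βω = 1·1+-10·0+-3·0 ≡ 1  ⇒  (a,b)_2 = -1.
(29415, 512302 / ℚ) ramifies at {2, 5, 23, 43}: a division algebra.

[2, 5, 23, 43]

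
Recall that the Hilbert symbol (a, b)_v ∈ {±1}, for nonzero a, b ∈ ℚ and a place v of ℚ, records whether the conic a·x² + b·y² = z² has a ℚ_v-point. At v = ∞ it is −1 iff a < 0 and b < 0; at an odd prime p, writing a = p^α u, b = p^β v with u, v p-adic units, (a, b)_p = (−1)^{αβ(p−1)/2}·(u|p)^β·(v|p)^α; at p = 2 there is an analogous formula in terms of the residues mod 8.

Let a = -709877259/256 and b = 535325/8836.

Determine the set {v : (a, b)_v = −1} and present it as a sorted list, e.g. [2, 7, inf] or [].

[7, 13]

Mod squares: a ≡ -91, b ≡ 437. Check v ∈ {∞, 2, 3, 5, 7, 13, 19, 23, 47}.
v=2: v_2(a)=-8, v_2(b)=-2; units ≡ 5, 5 (mod 8); ε·ε+αω+βω = 0·0+-8·1+-2·1 ≡ 0  ⇒  (a,b)_2 = +1.
v=∞: -91 < 0 and 437 > 0  ⇒  (a,b)_∞ = +1.
v=13: a=13^1·(≡7), b=13^0·(≡7) mod 13; (7|13)=-1, (7|13)=-1; (−1)^{1·0·6}·(-1)^0·(-1)^1 = -1.
v=7: a=7^5·(≡2), b=7^2·(≡6) mod 7; (2|7)=+1, (6|7)=-1; (−1)^{5·2·3}·(+1)^2·(-1)^5 = -1.
v=5: a=5^0·(≡1), b=5^2·(≡3) mod 5; (1|5)=+1, (3|5)=-1; (−1)^{0·2·2}·(+1)^2·(-1)^0 = +1.
v=19: a=19^2·(≡9), b=19^1·(≡17) mod 19; (9|19)=+1, (17|19)=+1; (−1)^{2·1·9}·(+1)^1·(+1)^2 = +1.
v=23: a=23^0·(≡18), b=23^1·(≡17) mod 23; (18|23)=+1, (17|23)=-1; (−1)^{0·1·11}·(+1)^1·(-1)^0 = +1.
v=47: a=47^0·(≡37), b=47^-2·(≡34) mod 47; (37|47)=+1, (34|47)=+1; (−1)^{0·-2·23}·(+1)^-2·(+1)^0 = +1.
v=3: a=3^2·(≡2), b=3^0·(≡2) mod 3; (2|3)=-1, (2|3)=-1; (−1)^{2·0·1}·(-1)^0·(-1)^2 = +1.
|Ram(-91, 437)| = 2, even; anisotropic at {7, 13}.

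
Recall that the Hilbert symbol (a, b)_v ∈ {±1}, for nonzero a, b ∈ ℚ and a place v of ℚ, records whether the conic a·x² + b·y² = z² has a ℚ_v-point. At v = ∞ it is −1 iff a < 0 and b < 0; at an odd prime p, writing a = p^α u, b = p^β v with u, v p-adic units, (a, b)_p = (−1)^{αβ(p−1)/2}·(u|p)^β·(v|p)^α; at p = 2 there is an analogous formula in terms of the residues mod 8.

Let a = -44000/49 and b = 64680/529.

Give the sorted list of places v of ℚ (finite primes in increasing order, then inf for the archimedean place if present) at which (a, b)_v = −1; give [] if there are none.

Mod squares: a ≡ -110, b ≡ 330. Check v ∈ {∞, 2, 3, 5, 7, 11, 23}.
v=23: a=23^0·(≡15), b=23^-2·(≡4) mod 23; (15|23)=-1, (4|23)=+1; (−1)^{0·-2·11}·(-1)^-2·(+1)^0 = +1.
v=∞: -110 < 0 and 330 > 0  ⇒  (a,b)_∞ = +1.
v=5: a=5^3·(≡2), b=5^1·(≡4) mod 5; (2|5)=-1, (4|5)=+1; (−1)^{3·1·2}·(-1)^1·(+1)^3 = -1.
v=7: a=7^-2·(≡2), b=7^2·(≡1) mod 7; (2|7)=+1, (1|7)=+1; (−1)^{-2·2·3}·(+1)^2·(+1)^-2 = +1.
v=2: v_2(a)=5, v_2(b)=3; units ≡ 1, 5 (mod 8); ε·ε+αω+βω = 0·0+5·1+3·0 ≡ 1  ⇒  (a,b)_2 = -1.
v=3: a=3^0·(≡1), b=3^1·(≡2) mod 3; (1|3)=+1, (2|3)=-1; (−1)^{0·1·1}·(+1)^1·(-1)^0 = +1.
v=11: a=11^1·(≡3), b=11^1·(≡6) mod 11; (3|11)=+1, (6|11)=-1; (−1)^{1·1·5}·(+1)^1·(-1)^1 = +1.
|Ram(-110, 330)| = 2, even; anisotropic at {2, 5}.

[2, 5]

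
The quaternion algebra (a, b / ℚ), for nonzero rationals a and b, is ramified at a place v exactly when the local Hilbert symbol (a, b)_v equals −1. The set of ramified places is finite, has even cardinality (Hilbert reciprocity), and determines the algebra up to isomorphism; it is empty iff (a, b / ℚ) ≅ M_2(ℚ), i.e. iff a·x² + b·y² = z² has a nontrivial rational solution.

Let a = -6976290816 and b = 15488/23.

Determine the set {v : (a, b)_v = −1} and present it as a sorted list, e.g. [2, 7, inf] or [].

[17, 23]

Mod squares: a ≡ -391, b ≡ 46. Check v ∈ {∞, 2, 3, 11, 17, 23}.
v=2: v_2(a)=14, v_2(b)=7; units ≡ 1, 7 (mod 8); ε·ε+αω+βω = 0·1+14·0+7·0 ≡ 0  ⇒  (a,b)_2 = +1.
v=11: a=11^2·(≡5), b=11^2·(≡7) mod 11; (5|11)=+1, (7|11)=-1; (−1)^{2·2·5}·(+1)^2·(-1)^2 = +1.
v=3: a=3^2·(≡2), b=3^0·(≡1) mod 3; (2|3)=-1, (1|3)=+1; (−1)^{2·0·1}·(-1)^0·(+1)^2 = +1.
v=∞: -391 < 0 and 46 > 0  ⇒  (a,b)_∞ = +1.
v=17: a=17^1·(≡7), b=17^0·(≡3) mod 17; (7|17)=-1, (3|17)=-1; (−1)^{1·0·8}·(-1)^0·(-1)^1 = -1.
v=23: a=23^1·(≡16), b=23^-1·(≡9) mod 23; (16|23)=+1, (9|23)=+1; (−1)^{1·-1·11}·(+1)^-1·(+1)^1 = -1.
Ram(-391, 46) = {17, 23}; no ℚ_17-point on the conic.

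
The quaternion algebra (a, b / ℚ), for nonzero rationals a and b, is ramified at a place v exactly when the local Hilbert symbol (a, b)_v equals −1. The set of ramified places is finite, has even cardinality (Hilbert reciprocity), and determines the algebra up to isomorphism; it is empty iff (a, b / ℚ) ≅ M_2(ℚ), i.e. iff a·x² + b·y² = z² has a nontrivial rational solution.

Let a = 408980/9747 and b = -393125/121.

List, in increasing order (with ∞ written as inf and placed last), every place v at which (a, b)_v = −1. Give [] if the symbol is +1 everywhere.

Mod squares: a ≡ 15, b ≡ -629. Check v ∈ {∞, 2, 3, 5, 11, 13, 17, 19, 37}.
v=∞: 15 > 0 and -629 < 0  ⇒  (a,b)_∞ = +1.
v=5: a=5^1·(≡3), b=5^4·(≡1) mod 5; (3|5)=-1, (1|5)=+1; (−1)^{1·4·2}·(-1)^4·(+1)^1 = +1.
v=37: a=37^0·(≡22), b=37^1·(≡29) mod 37; (22|37)=-1, (29|37)=-1; (−1)^{0·1·18}·(-1)^1·(-1)^0 = -1.
v=13: a=13^2·(≡8), b=13^0·(≡2) mod 13; (8|13)=-1, (2|13)=-1; (−1)^{2·0·6}·(-1)^0·(-1)^2 = +1.
v=2: v_2(a)=2, v_2(b)=0; units ≡ 7, 3 (mod 8); ε·ε+αω+βω = 1·1+2·1+0·0 ≡ 1  ⇒  (a,b)_2 = -1.
v=19: a=19^-2·(≡3), b=19^0·(≡6) mod 19; (3|19)=-1, (6|19)=+1; (−1)^{-2·0·9}·(-1)^0·(+1)^-2 = +1.
v=3: a=3^-3·(≡2), b=3^0·(≡1) mod 3; (2|3)=-1, (1|3)=+1; (−1)^{-3·0·1}·(-1)^0·(+1)^-3 = +1.
v=11: a=11^2·(≡3), b=11^-2·(≡4) mod 11; (3|11)=+1, (4|11)=+1; (−1)^{2·-2·5}·(+1)^-2·(+1)^2 = +1.
v=17: a=17^0·(≡16), b=17^1·(≡6) mod 17; (16|17)=+1, (6|17)=-1; (−1)^{0·1·8}·(+1)^1·(-1)^0 = +1.
(15, -629 / ℚ) ramifies at {2, 37}: a division algebra.

[2, 37]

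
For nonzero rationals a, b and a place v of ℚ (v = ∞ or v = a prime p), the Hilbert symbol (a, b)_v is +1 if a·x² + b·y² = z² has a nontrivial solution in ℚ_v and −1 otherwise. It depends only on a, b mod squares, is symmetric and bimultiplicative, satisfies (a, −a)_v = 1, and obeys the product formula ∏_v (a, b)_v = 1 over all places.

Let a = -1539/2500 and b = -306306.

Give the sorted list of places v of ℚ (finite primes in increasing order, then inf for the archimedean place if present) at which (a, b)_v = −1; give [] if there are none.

Mod squares: a ≡ -19, b ≡ -34034. Check v ∈ {∞, 2, 3, 5, 7, 11, 13, 17, 19}.
v=5: a=5^-4·(≡4), b=5^0·(≡4) mod 5; (4|5)=+1, (4|5)=+1; (−1)^{-4·0·2}·(+1)^0·(+1)^-4 = +1.
v=7: a=7^0·(≡1), b=7^1·(≡6) mod 7; (1|7)=+1, (6|7)=-1; (−1)^{0·1·3}·(+1)^1·(-1)^0 = +1.
v=13: a=13^0·(≡2), b=13^1·(≡7) mod 13; (2|13)=-1, (7|13)=-1; (−1)^{0·1·6}·(-1)^1·(-1)^0 = -1.
v=3: a=3^4·(≡2), b=3^2·(≡1) mod 3; (2|3)=-1, (1|3)=+1; (−1)^{4·2·1}·(-1)^2·(+1)^4 = +1.
v=2: v_2(a)=-2, v_2(b)=1; units ≡ 5, 7 (mod 8); ε·ε+αω+βω = 0·1+-2·0+1·1 ≡ 1  ⇒  (a,b)_2 = -1.
v=19: a=19^1·(≡3), b=19^0·(≡12) mod 19; (3|19)=-1, (12|19)=-1; (−1)^{1·0·9}·(-1)^0·(-1)^1 = -1.
v=17: a=17^0·(≡8), b=17^1·(≡2) mod 17; (8|17)=+1, (2|17)=+1; (−1)^{0·1·8}·(+1)^1·(+1)^0 = +1.
v=11: a=11^0·(≡4), b=11^1·(≡6) mod 11; (4|11)=+1, (6|11)=-1; (−1)^{0·1·5}·(+1)^1·(-1)^0 = +1.
v=∞: -19 < 0 and -34034 < 0  ⇒  (a,b)_∞ = -1.
Ram(-19, -34034) = {2, 13, 19, ∞}; no ℚ_2-point on the conic.

[2, 13, 19, inf]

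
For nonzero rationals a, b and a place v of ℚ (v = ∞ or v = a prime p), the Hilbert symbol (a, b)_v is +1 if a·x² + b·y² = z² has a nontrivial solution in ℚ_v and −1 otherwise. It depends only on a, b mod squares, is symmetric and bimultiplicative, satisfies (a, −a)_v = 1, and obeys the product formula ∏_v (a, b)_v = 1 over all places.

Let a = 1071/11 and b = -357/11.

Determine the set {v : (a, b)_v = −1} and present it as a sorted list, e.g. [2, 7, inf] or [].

(a, b) ≡ (1309, -3927) mod (ℚ^×)²; places V = {2, 3, 7, 11, 17, ∞}.
(a,b)_17: α=1, u≡15; β=1, v≡12 (mod 17); (15|17)=+1, (12|17)=-1; sign (−1)^0·+1^1·-1^1 = -1.
(a,b)_3: α=2, u≡1; β=1, v≡2 (mod 3); (1|3)=+1, (2|3)=-1; sign (−1)^0·+1^1·-1^2 = +1.
(a,b)_∞: sgn(1309)=+, sgn(-3927)=−, so +1.
(a,b)_2: α=0, β=0; u≡5, v≡1 (mod 8); ε(u)ε(v)=0·0, αω(v)=0·0, βω(u)=0·1; sum ≡ 0  ⇒  +1.
(a,b)_7: α=1, u≡5; β=1, v≡3 (mod 7); (5|7)=-1, (3|7)=-1; sign (−1)^1·-1^1·-1^1 = -1.
(a,b)_11: α=-1, u≡4; β=-1, v≡6 (mod 11); (4|11)=+1, (6|11)=-1; sign (−1)^1·+1^-1·-1^-1 = +1.
|Ram(1309, -3927)| = 2, even; anisotropic at {7, 17}.

[7, 17]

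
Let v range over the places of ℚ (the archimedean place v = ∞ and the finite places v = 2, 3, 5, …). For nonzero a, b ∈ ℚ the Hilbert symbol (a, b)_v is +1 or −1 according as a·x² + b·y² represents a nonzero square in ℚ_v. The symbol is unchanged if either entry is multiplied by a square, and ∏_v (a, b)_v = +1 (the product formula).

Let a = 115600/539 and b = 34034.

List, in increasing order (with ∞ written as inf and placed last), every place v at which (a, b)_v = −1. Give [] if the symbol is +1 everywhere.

(a, b) ≡ (11, 34034) mod (ℚ^×)²; places V = {2, 5, 7, 11, 13, 17, ∞}.
(a,b)_7: α=-2, u≡4; β=1, v≡4 (mod 7); (4|7)=+1, (4|7)=+1; sign (−1)^0·+1^1·+1^-2 = +1.
(a,b)_11: α=-1, u≡9; β=1, v≡3 (mod 11); (9|11)=+1, (3|11)=+1; sign (−1)^1·+1^1·+1^-1 = -1.
(a,b)_∞: sgn(11)=+, sgn(34034)=+, so +1.
(a,b)_17: α=2, u≡5; β=1, v≡13 (mod 17); (5|17)=-1, (13|17)=+1; sign (−1)^0·-1^1·+1^2 = -1.
(a,b)_5: α=2, u≡1; β=0, v≡4 (mod 5); (1|5)=+1, (4|5)=+1; sign (−1)^0·+1^0·+1^2 = +1.
(a,b)_2: α=4, β=1; u≡3, v≡1 (mod 8); ε(u)ε(v)=1·0, αω(v)=4·0, βω(u)=1·1; sum ≡ 1  ⇒  -1.
(a,b)_13: α=0, u≡5; β=1, v≡5 (mod 13); (5|13)=-1, (5|13)=-1; sign (−1)^0·-1^1·-1^0 = -1.
|Ram(11, 34034)| = 4, even; anisotropic at {2, 11, 13, 17}.

[2, 11, 13, 17]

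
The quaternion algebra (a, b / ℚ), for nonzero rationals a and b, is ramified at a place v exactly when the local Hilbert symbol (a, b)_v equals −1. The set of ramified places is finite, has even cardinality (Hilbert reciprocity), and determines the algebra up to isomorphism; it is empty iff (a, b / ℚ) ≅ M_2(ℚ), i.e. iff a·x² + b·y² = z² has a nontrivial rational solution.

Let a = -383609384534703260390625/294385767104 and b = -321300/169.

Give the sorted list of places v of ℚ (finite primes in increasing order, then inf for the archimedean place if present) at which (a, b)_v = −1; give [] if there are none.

[3, 5, 11, inf]

Mod squares: a ≡ -19635, b ≡ -357. Check v ∈ {∞, 2, 3, 5, 7, 11, 13, 17, 23}.
v=∞: -19635 < 0 and -357 < 0  ⇒  (a,b)_∞ = -1.
v=13: a=13^-4·(≡11), b=13^-2·(≡8) mod 13; (11|13)=-1, (8|13)=-1; (−1)^{-4·-2·6}·(-1)^-2·(-1)^-4 = +1.
v=5: a=5^7·(≡3), b=5^2·(≡2) mod 5; (3|5)=-1, (2|5)=-1; (−1)^{7·2·2}·(-1)^2·(-1)^7 = -1.
v=7: a=7^3·(≡1), b=7^1·(≡6) mod 7; (1|7)=+1, (6|7)=-1; (−1)^{3·1·3}·(+1)^1·(-1)^3 = +1.
v=11: a=11^-5·(≡8), b=11^0·(≡8) mod 11; (8|11)=-1, (8|11)=-1; (−1)^{-5·0·5}·(-1)^0·(-1)^-5 = -1.
v=23: a=23^6·(≡15), b=23^0·(≡7) mod 23; (15|23)=-1, (7|23)=-1; (−1)^{6·0·11}·(-1)^0·(-1)^6 = +1.
v=2: v_2(a)=-6, v_2(b)=2; units ≡ 5, 3 (mod 8); ε·ε+αω+βω = 0·1+-6·1+2·1 ≡ 0  ⇒  (a,b)_2 = +1.
v=17: a=17^3·(≡16), b=17^1·(≡13) mod 17; (16|17)=+1, (13|17)=+1; (−1)^{3·1·8}·(+1)^1·(+1)^3 = +1.
v=3: a=3^9·(≡1), b=3^3·(≡1) mod 3; (1|3)=+1, (1|3)=+1; (−1)^{9·3·1}·(+1)^3·(+1)^9 = -1.
Ram(-19635, -357) = {3, 5, 11, ∞}; no ℚ_3-point on the conic.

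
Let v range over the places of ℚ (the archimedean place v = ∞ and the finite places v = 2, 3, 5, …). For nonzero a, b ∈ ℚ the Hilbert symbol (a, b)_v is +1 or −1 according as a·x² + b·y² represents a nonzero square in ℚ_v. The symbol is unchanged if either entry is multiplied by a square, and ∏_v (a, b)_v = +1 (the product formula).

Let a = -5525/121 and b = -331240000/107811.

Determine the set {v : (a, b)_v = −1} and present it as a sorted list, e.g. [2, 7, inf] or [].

(a, b) ≡ (-221, -11) mod (ℚ^×)²; places V = {2, 3, 5, 7, 11, 13, 17, ∞}.
(a,b)_5: α=2, u≡4; β=4, v≡1 (mod 5); (4|5)=+1, (1|5)=+1; sign (−1)^0·+1^4·+1^2 = +1.
(a,b)_∞: sgn(-221)=−, sgn(-11)=−, so -1.
(a,b)_17: α=1, u≡16; β=0, v≡5 (mod 17); (16|17)=+1, (5|17)=-1; sign (−1)^0·+1^0·-1^1 = -1.
(a,b)_3: α=0, u≡1; β=-4, v≡1 (mod 3); (1|3)=+1, (1|3)=+1; sign (−1)^0·+1^-4·+1^0 = +1.
(a,b)_13: α=1, u≡1; β=2, v≡5 (mod 13); (1|13)=+1, (5|13)=-1; sign (−1)^0·+1^2·-1^1 = -1.
(a,b)_2: α=0, β=6; u≡3, v≡5 (mod 8); ε(u)ε(v)=1·0, αω(v)=0·1, βω(u)=6·1; sum ≡ 0  ⇒  +1.
(a,b)_11: α=-2, u≡8; β=-3, v≡2 (mod 11); (8|11)=-1, (2|11)=-1; sign (−1)^0·-1^-3·-1^-2 = -1.
(a,b)_7: α=0, u≡6; β=2, v≡3 (mod 7); (6|7)=-1, (3|7)=-1; sign (−1)^0·-1^2·-1^0 = +1.
|Ram(-221, -11)| = 4, even; anisotropic at {11, 13, 17, ∞}.

[11, 13, 17, inf]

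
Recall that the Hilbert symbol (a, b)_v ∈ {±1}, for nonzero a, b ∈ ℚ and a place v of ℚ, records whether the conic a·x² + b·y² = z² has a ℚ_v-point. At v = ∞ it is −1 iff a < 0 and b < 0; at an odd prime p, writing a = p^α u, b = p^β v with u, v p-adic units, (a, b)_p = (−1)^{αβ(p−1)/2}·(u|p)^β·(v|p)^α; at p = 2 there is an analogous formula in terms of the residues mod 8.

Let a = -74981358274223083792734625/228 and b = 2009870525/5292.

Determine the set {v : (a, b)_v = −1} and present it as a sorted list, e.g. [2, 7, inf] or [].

Mod squares: a ≡ -29420223105, b ≡ 1427127. Check v ∈ {∞, 2, 3, 5, 7, 11, 13, 19, 23, 31, 37, 43}.
v=11: a=11^4·(≡10), b=11^0·(≡3) mod 11; (10|11)=-1, (3|11)=+1; (−1)^{4·0·5}·(-1)^0·(+1)^4 = +1.
v=2: v_2(a)=-2, v_2(b)=-2; units ≡ 7, 7 (mod 8); ε·ε+αω+βω = 1·1+-2·0+-2·0 ≡ 1  ⇒  (a,b)_2 = -1.
v=43: a=43^3·(≡24), b=43^1·(≡1) mod 43; (24|43)=+1, (1|43)=+1; (−1)^{3·1·21}·(+1)^1·(+1)^3 = -1.
v=7: a=7^5·(≡1), b=7^-2·(≡4) mod 7; (1|7)=+1, (4|7)=+1; (−1)^{5·-2·3}·(+1)^-2·(+1)^5 = +1.
v=3: a=3^-1·(≡2), b=3^-3·(≡2) mod 3; (2|3)=-1, (2|3)=-1; (−1)^{-1·-3·1}·(-1)^-3·(-1)^-1 = -1.
v=31: a=31^1·(≡1), b=31^0·(≡17) mod 31; (1|31)=+1, (17|31)=-1; (−1)^{1·0·15}·(+1)^0·(-1)^1 = -1.
v=19: a=19^-1·(≡12), b=19^0·(≡8) mod 19; (12|19)=-1, (8|19)=-1; (−1)^{-1·0·9}·(-1)^0·(-1)^-1 = -1.
v=5: a=5^3·(≡1), b=5^2·(≡3) mod 5; (1|5)=+1, (3|5)=-1; (−1)^{3·2·2}·(+1)^2·(-1)^3 = -1.
v=13: a=13^3·(≡2), b=13^3·(≡2) mod 13; (2|13)=-1, (2|13)=-1; (−1)^{3·3·6}·(-1)^3·(-1)^3 = +1.
v=23: a=23^3·(≡6), b=23^1·(≡2) mod 23; (6|23)=+1, (2|23)=+1; (−1)^{3·1·11}·(+1)^1·(+1)^3 = -1.
v=∞: -29420223105 < 0 and 1427127 > 0  ⇒  (a,b)_∞ = +1.
v=37: a=37^1·(≡16), b=37^1·(≡15) mod 37; (16|37)=+1, (15|37)=-1; (−1)^{1·1·18}·(+1)^1·(-1)^1 = -1.
(-29420223105, 1427127 / ℚ) ramifies at {2, 3, 5, 19, 23, 31, 37, 43}: a division algebra.

[2, 3, 5, 19, 23, 31, 37, 43]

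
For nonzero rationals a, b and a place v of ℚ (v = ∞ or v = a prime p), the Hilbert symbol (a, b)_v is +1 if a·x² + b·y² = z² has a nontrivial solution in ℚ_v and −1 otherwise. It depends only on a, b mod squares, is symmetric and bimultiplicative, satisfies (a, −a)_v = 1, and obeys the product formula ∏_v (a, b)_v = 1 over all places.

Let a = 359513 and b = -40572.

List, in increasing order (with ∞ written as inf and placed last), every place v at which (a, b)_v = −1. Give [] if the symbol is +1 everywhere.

[11, 23]

Mod squares: a ≡ 7337, b ≡ -23. Check v ∈ {∞, 2, 3, 7, 11, 23, 29}.
v=∞: 7337 > 0 and -23 < 0  ⇒  (a,b)_∞ = +1.
v=2: v_2(a)=0, v_2(b)=2; units ≡ 1, 1 (mod 8); ε·ε+αω+βω = 0·0+0·0+2·0 ≡ 0  ⇒  (a,b)_2 = +1.
v=7: a=7^2·(≡1), b=7^2·(≡5) mod 7; (1|7)=+1, (5|7)=-1; (−1)^{2·2·3}·(+1)^2·(-1)^2 = +1.
v=3: a=3^0·(≡2), b=3^2·(≡1) mod 3; (2|3)=-1, (1|3)=+1; (−1)^{0·2·1}·(-1)^2·(+1)^0 = +1.
v=23: a=23^1·(≡14), b=23^1·(≡7) mod 23; (14|23)=-1, (7|23)=-1; (−1)^{1·1·11}·(-1)^1·(-1)^1 = -1.
v=11: a=11^1·(≡2), b=11^0·(≡7) mod 11; (2|11)=-1, (7|11)=-1; (−1)^{1·0·5}·(-1)^0·(-1)^1 = -1.
v=29: a=29^1·(≡14), b=29^0·(≡28) mod 29; (14|29)=-1, (28|29)=+1; (−1)^{1·0·14}·(-1)^0·(+1)^1 = +1.
|Ram(7337, -23)| = 2, even; anisotropic at {11, 23}.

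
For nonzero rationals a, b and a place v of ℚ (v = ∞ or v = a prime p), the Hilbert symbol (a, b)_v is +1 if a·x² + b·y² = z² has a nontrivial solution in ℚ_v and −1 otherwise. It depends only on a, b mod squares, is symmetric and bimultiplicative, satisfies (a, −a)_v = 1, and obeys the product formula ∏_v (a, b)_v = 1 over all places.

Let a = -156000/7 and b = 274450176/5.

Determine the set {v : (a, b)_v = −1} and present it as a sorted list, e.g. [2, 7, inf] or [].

[3, 7, 13, 17]

Mod squares: a ≡ -2730, b ≡ 12155. Check v ∈ {∞, 2, 3, 5, 7, 11, 13, 17}.
v=13: a=13^1·(≡11), b=13^1·(≡4) mod 13; (11|13)=-1, (4|13)=+1; (−1)^{1·1·6}·(-1)^1·(+1)^1 = -1.
v=11: a=11^0·(≡5), b=11^1·(≡5) mod 11; (5|11)=+1, (5|11)=+1; (−1)^{0·1·5}·(+1)^1·(+1)^0 = +1.
v=5: a=5^3·(≡1), b=5^-1·(≡1) mod 5; (1|5)=+1, (1|5)=+1; (−1)^{3·-1·2}·(+1)^-1·(+1)^3 = +1.
v=7: a=7^-1·(≡2), b=7^2·(≡6) mod 7; (2|7)=+1, (6|7)=-1; (−1)^{-1·2·3}·(+1)^2·(-1)^-1 = -1.
v=3: a=3^1·(≡2), b=3^2·(≡2) mod 3; (2|3)=-1, (2|3)=-1; (−1)^{1·2·1}·(-1)^2·(-1)^1 = -1.
v=17: a=17^0·(≡11), b=17^1·(≡2) mod 17; (11|17)=-1, (2|17)=+1; (−1)^{0·1·8}·(-1)^1·(+1)^0 = -1.
v=∞: -2730 < 0 and 12155 > 0  ⇒  (a,b)_∞ = +1.
v=2: v_2(a)=5, v_2(b)=8; units ≡ 3, 3 (mod 8); ε·ε+αω+βω = 1·1+5·1+8·1 ≡ 0  ⇒  (a,b)_2 = +1.
|Ram(-2730, 12155)| = 4, even; anisotropic at {3, 7, 13, 17}.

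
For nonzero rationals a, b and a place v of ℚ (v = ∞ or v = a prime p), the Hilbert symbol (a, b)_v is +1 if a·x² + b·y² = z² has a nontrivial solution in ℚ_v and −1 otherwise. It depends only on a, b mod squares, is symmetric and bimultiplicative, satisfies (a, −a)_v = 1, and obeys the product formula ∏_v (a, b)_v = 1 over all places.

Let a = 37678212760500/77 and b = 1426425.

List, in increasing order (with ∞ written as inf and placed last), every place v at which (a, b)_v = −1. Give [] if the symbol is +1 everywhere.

[5, 11, 17, 23]

(a, b) ≡ (5870865, 57057) mod (ℚ^×)²; places V = {2, 3, 5, 7, 11, 13, 17, 19, 23, ∞}.
(a,b)_2: α=2, β=0; u≡1, v≡1 (mod 8); ε(u)ε(v)=0·0, αω(v)=2·0, βω(u)=0·0; sum ≡ 0  ⇒  +1.
(a,b)_23: α=1, u≡8; β=0, v≡11 (mod 23); (8|23)=+1, (11|23)=-1; sign (−1)^0·+1^0·-1^1 = -1.
(a,b)_19: α=2, u≡5; β=1, v≡6 (mod 19); (5|19)=+1, (6|19)=+1; sign (−1)^0·+1^1·+1^2 = +1.
(a,b)_3: α=5, u≡1; β=1, v≡2 (mod 3); (1|3)=+1, (2|3)=-1; sign (−1)^1·+1^1·-1^5 = +1.
(a,b)_17: α=1, u≡5; β=0, v≡6 (mod 17); (5|17)=-1, (6|17)=-1; sign (−1)^0·-1^0·-1^1 = -1.
(a,b)_5: α=3, u≡2; β=2, v≡2 (mod 5); (2|5)=-1, (2|5)=-1; sign (−1)^0·-1^2·-1^3 = -1.
(a,b)_∞: sgn(5870865)=+, sgn(57057)=+, so +1.
(a,b)_13: α=3, u≡6; β=1, v≡5 (mod 13); (6|13)=-1, (5|13)=-1; sign (−1)^0·-1^1·-1^3 = +1.
(a,b)_7: α=-1, u≡1; β=1, v≡5 (mod 7); (1|7)=+1, (5|7)=-1; sign (−1)^1·+1^1·-1^-1 = +1.
(a,b)_11: α=-1, u≡10; β=1, v≡7 (mod 11); (10|11)=-1, (7|11)=-1; sign (−1)^1·-1^1·-1^-1 = -1.
Ram(5870865, 57057) = {5, 11, 17, 23}; no ℚ_5-point on the conic.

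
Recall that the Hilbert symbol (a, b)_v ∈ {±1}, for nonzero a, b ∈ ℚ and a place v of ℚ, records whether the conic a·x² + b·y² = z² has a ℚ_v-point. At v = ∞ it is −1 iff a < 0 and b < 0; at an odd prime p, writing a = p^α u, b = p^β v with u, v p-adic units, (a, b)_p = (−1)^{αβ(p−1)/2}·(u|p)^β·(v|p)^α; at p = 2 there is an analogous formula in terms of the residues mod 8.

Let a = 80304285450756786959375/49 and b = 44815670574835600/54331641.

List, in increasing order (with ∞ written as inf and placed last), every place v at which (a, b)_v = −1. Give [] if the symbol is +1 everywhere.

(a, b) ≡ (28577615, 124729) mod (ℚ^×)²; places V = {2, 3, 5, 7, 11, 13, 17, 19, 23, 29, 41, 43, ∞}.
(a,b)_5: α=5, u≡3; β=2, v≡4 (mod 5); (3|5)=-1, (4|5)=+1; sign (−1)^0·-1^2·+1^5 = +1.
(a,b)_23: α=3, u≡19; β=1, v≡16 (mod 23); (19|23)=-1, (16|23)=+1; sign (−1)^1·-1^1·+1^3 = +1.
(a,b)_29: α=3, u≡14; β=1, v≡7 (mod 29); (14|29)=-1, (7|29)=+1; sign (−1)^0·-1^1·+1^3 = -1.
(a,b)_13: α=0, u≡3; β=-2, v≡2 (mod 13); (3|13)=+1, (2|13)=-1; sign (−1)^0·+1^-2·-1^0 = +1.
(a,b)_3: α=0, u≡2; β=-8, v≡1 (mod 3); (2|3)=-1, (1|3)=+1; sign (−1)^0·-1^-8·+1^0 = +1.
(a,b)_2: α=0, β=4; u≡7, v≡1 (mod 8); ε(u)ε(v)=1·0, αω(v)=0·0, βω(u)=4·0; sum ≡ 0  ⇒  +1.
(a,b)_17: α=4, u≡5; β=3, v≡14 (mod 17); (5|17)=-1, (14|17)=-1; sign (−1)^0·-1^3·-1^4 = -1.
(a,b)_∞: sgn(28577615)=+, sgn(124729)=+, so +1.
(a,b)_19: α=1, u≡5; β=0, v≡15 (mod 19); (5|19)=+1, (15|19)=-1; sign (−1)^0·+1^0·-1^1 = -1.
(a,b)_11: α=3, u≡6; β=1, v≡4 (mod 11); (6|11)=-1, (4|11)=+1; sign (−1)^1·-1^1·+1^3 = +1.
(a,b)_41: α=1, u≡13; β=2, v≡27 (mod 41); (13|41)=-1, (27|41)=-1; sign (−1)^0·-1^2·-1^1 = -1.
(a,b)_43: α=0, u≡33; β=2, v≡19 (mod 43); (33|43)=-1, (19|43)=-1; sign (−1)^0·-1^2·-1^0 = +1.
(a,b)_7: α=-2, u≡3; β=-2, v≡3 (mod 7); (3|7)=-1, (3|7)=-1; sign (−1)^0·-1^-2·-1^-2 = +1.
Ram(28577615, 124729) = {17, 19, 29, 41}; no ℚ_17-point on the conic.

[17, 19, 29, 41]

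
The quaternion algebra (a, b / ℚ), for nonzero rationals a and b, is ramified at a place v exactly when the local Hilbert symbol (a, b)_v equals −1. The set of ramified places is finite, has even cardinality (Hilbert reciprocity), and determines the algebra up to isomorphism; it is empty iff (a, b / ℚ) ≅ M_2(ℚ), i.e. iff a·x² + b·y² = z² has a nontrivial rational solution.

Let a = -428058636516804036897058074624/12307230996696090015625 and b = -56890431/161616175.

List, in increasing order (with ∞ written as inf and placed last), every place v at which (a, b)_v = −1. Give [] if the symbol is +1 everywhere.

Mod squares: a ≡ -91, b ≡ -60697. Check v ∈ {∞, 2, 3, 5, 7, 13, 23, 29, 31}.
v=∞: -91 < 0 and -60697 < 0  ⇒  (a,b)_∞ = -1.
v=2: v_2(a)=12, v_2(b)=0; units ≡ 5, 7 (mod 8); ε·ε+αω+βω = 0·1+12·0+0·1 ≡ 0  ⇒  (a,b)_2 = +1.
v=13: a=13^5·(≡6), b=13^1·(≡7) mod 13; (6|13)=-1, (7|13)=-1; (−1)^{5·1·6}·(-1)^1·(-1)^5 = +1.
v=7: a=7^3·(≡4), b=7^-1·(≡2) mod 7; (4|7)=+1, (2|7)=+1; (−1)^{3·-1·3}·(+1)^-1·(+1)^3 = -1.
v=3: a=3^20·(≡2), b=3^8·(≡2) mod 3; (2|3)=-1, (2|3)=-1; (−1)^{20·8·1}·(-1)^8·(-1)^20 = +1.
v=31: a=31^-12·(≡4), b=31^-4·(≡9) mod 31; (4|31)=+1, (9|31)=+1; (−1)^{-12·-4·15}·(+1)^-4·(+1)^-12 = +1.
v=5: a=5^-6·(≡1), b=5^-2·(≡2) mod 5; (1|5)=+1, (2|5)=-1; (−1)^{-6·-2·2}·(+1)^-2·(-1)^-6 = +1.
v=29: a=29^2·(≡23), b=29^1·(≡16) mod 29; (23|29)=+1, (16|29)=+1; (−1)^{2·1·14}·(+1)^1·(+1)^2 = +1.
v=23: a=23^4·(≡1), b=23^1·(≡3) mod 23; (1|23)=+1, (3|23)=+1; (−1)^{4·1·11}·(+1)^1·(+1)^4 = +1.
(-91, -60697 / ℚ) ramifies at {7, ∞}: a division algebra.

[7, inf]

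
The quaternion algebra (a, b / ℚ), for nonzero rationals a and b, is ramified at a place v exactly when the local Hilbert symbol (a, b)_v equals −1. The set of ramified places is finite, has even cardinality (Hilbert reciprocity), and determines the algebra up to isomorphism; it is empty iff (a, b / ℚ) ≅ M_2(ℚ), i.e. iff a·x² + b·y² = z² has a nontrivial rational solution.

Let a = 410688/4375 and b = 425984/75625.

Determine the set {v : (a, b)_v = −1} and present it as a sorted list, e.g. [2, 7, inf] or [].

Mod squares: a ≡ 4991, b ≡ 26. Check v ∈ {∞, 2, 3, 5, 7, 11, 13, 23, 31}.
v=3: a=3^2·(≡2), b=3^0·(≡2) mod 3; (2|3)=-1, (2|3)=-1; (−1)^{2·0·1}·(-1)^0·(-1)^2 = +1.
v=∞: 4991 > 0 and 26 > 0  ⇒  (a,b)_∞ = +1.
v=2: v_2(a)=6, v_2(b)=15; units ≡ 7, 5 (mod 8); ε·ε+αω+βω = 1·0+6·1+15·0 ≡ 0  ⇒  (a,b)_2 = +1.
v=23: a=23^1·(≡20), b=23^0·(≡1) mod 23; (20|23)=-1, (1|23)=+1; (−1)^{1·0·11}·(-1)^0·(+1)^1 = +1.
v=31: a=31^1·(≡26), b=31^0·(≡26) mod 31; (26|31)=-1, (26|31)=-1; (−1)^{1·0·15}·(-1)^0·(-1)^1 = -1.
v=13: a=13^0·(≡10), b=13^1·(≡2) mod 13; (10|13)=+1, (2|13)=-1; (−1)^{0·1·6}·(+1)^1·(-1)^0 = +1.
v=5: a=5^-4·(≡4), b=5^-4·(≡4) mod 5; (4|5)=+1, (4|5)=+1; (−1)^{-4·-4·2}·(+1)^-4·(+1)^-4 = +1.
v=7: a=7^-1·(≡6), b=7^0·(≡5) mod 7; (6|7)=-1, (5|7)=-1; (−1)^{-1·0·3}·(-1)^0·(-1)^-1 = -1.
v=11: a=11^0·(≡10), b=11^-2·(≡1) mod 11; (10|11)=-1, (1|11)=+1; (−1)^{0·-2·5}·(-1)^-2·(+1)^0 = +1.
(4991, 26 / ℚ) ramifies at {7, 31}: a division algebra.

[7, 31]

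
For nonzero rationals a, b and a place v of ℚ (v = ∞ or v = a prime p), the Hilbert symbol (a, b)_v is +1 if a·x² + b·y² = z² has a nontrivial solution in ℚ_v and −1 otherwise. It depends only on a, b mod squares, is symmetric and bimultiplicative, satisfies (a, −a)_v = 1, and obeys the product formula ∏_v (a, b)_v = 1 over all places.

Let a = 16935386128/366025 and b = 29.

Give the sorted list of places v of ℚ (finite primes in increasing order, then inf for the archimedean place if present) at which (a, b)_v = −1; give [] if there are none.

(a, b) ≡ (12673, 29) mod (ℚ^×)²; places V = {2, 5, 11, 17, 19, 23, 29, ∞}.
(a,b)_11: α=-4, u≡4; β=0, v≡7 (mod 11); (4|11)=+1, (7|11)=-1; sign (−1)^0·+1^0·-1^-4 = +1.
(a,b)_2: α=4, β=0; u≡1, v≡5 (mod 8); ε(u)ε(v)=0·0, αω(v)=4·1, βω(u)=0·0; sum ≡ 0  ⇒  +1.
(a,b)_23: α=1, u≡11; β=0, v≡6 (mod 23); (11|23)=-1, (6|23)=+1; sign (−1)^0·-1^0·+1^1 = +1.
(a,b)_29: α=1, u≡2; β=1, v≡1 (mod 29); (2|29)=-1, (1|29)=+1; sign (−1)^0·-1^1·+1^1 = -1.
(a,b)_∞: sgn(12673)=+, sgn(29)=+, so +1.
(a,b)_17: α=4, u≡4; β=0, v≡12 (mod 17); (4|17)=+1, (12|17)=-1; sign (−1)^0·+1^0·-1^4 = +1.
(a,b)_5: α=-2, u≡3; β=0, v≡4 (mod 5); (3|5)=-1, (4|5)=+1; sign (−1)^0·-1^0·+1^-2 = +1.
(a,b)_19: α=1, u≡2; β=0, v≡10 (mod 19); (2|19)=-1, (10|19)=-1; sign (−1)^0·-1^0·-1^1 = -1.
Ram(12673, 29) = {19, 29}; no ℚ_19-point on the conic.

[19, 29]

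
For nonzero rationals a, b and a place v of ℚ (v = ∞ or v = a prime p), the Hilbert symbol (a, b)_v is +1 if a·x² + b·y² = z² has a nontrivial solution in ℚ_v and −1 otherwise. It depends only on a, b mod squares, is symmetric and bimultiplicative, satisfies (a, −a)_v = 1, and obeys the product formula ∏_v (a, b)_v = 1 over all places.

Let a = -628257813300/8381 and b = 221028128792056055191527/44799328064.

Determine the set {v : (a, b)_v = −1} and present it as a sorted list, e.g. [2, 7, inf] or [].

[2, 13, 23, 29, 37, 41]

(a, b) ≡ (-249924233, 13153907) mod (ℚ^×)²; places V = {2, 3, 5, 13, 17, 19, 23, 29, 37, 41, ∞}.
(a,b)_13: α=1, u≡6; β=3, v≡4 (mod 13); (6|13)=-1, (4|13)=+1; sign (−1)^0·-1^3·+1^1 = -1.
(a,b)_23: α=1, u≡22; β=3, v≡17 (mod 23); (22|23)=-1, (17|23)=-1; sign (−1)^1·-1^3·-1^1 = -1.
(a,b)_37: α=1, u≡28; β=3, v≡32 (mod 37); (28|37)=+1, (32|37)=-1; sign (−1)^0·+1^3·-1^1 = -1.
(a,b)_19: α=1, u≡13; β=2, v≡1 (mod 19); (13|19)=-1, (1|19)=+1; sign (−1)^0·-1^2·+1^1 = +1.
(a,b)_3: α=6, u≡1; β=8, v≡2 (mod 3); (1|3)=+1, (2|3)=-1; sign (−1)^0·+1^8·-1^6 = +1.
(a,b)_5: α=2, u≡3; β=0, v≡3 (mod 5); (3|5)=-1, (3|5)=-1; sign (−1)^0·-1^0·-1^2 = +1.
(a,b)_41: α=1, u≡6; β=3, v≡20 (mod 41); (6|41)=-1, (20|41)=+1; sign (−1)^0·-1^3·+1^1 = -1.
(a,b)_∞: sgn(-249924233)=−, sgn(13153907)=+, so +1.
(a,b)_29: α=-1, u≡17; β=-1, v≡28 (mod 29); (17|29)=-1, (28|29)=+1; sign (−1)^0·-1^-1·+1^-1 = -1.
(a,b)_17: α=-2, u≡13; β=-6, v≡1 (mod 17); (13|17)=+1, (1|17)=+1; sign (−1)^0·+1^-6·+1^-2 = +1.
(a,b)_2: α=2, β=-6; u≡7, v≡3 (mod 8); ε(u)ε(v)=1·1, αω(v)=2·1, βω(u)=-6·0; sum ≡ 1  ⇒  -1.
(-249924233, 13153907 / ℚ) ramifies at {2, 13, 23, 29, 37, 41}: a division algebra.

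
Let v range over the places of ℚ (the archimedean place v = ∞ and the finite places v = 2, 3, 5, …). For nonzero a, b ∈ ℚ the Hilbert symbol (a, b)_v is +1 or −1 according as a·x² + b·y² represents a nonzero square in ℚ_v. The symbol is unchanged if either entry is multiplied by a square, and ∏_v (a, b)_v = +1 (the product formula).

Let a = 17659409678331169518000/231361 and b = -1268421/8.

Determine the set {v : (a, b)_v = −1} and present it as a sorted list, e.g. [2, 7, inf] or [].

[3, 5, 7, 17]

(a, b) ≡ (124355, -8778) mod (ℚ^×)²; places V = {2, 3, 5, 7, 11, 13, 17, 19, 37, 53, ∞}.
(a,b)_5: α=3, u≡4; β=0, v≡3 (mod 5); (4|5)=+1, (3|5)=-1; sign (−1)^0·+1^0·-1^3 = -1.
(a,b)_7: α=3, u≡5; β=1, v≡6 (mod 7); (5|7)=-1, (6|7)=-1; sign (−1)^1·-1^1·-1^3 = -1.
(a,b)_3: α=10, u≡2; β=1, v≡2 (mod 3); (2|3)=-1, (2|3)=-1; sign (−1)^0·-1^1·-1^10 = -1.
(a,b)_37: α=-2, u≡32; β=0, v≡34 (mod 37); (32|37)=-1, (34|37)=+1; sign (−1)^0·-1^0·+1^-2 = +1.
(a,b)_13: α=-2, u≡9; β=0, v≡10 (mod 13); (9|13)=+1, (10|13)=+1; sign (−1)^0·+1^0·+1^-2 = +1.
(a,b)_11: α=3, u≡2; β=1, v≡3 (mod 11); (2|11)=-1, (3|11)=+1; sign (−1)^1·-1^1·+1^3 = +1.
(a,b)_∞: sgn(124355)=+, sgn(-8778)=−, so +1.
(a,b)_53: α=2, u≡13; β=0, v≡30 (mod 53); (13|53)=+1, (30|53)=-1; sign (−1)^0·+1^0·-1^2 = +1.
(a,b)_19: α=3, u≡7; β=1, v≡8 (mod 19); (7|19)=+1, (8|19)=-1; sign (−1)^1·+1^1·-1^3 = +1.
(a,b)_2: α=4, β=-3; u≡3, v≡3 (mod 8); ε(u)ε(v)=1·1, αω(v)=4·1, βω(u)=-3·1; sum ≡ 0  ⇒  +1.
(a,b)_17: α=1, u≡10; β=2, v≡6 (mod 17); (10|17)=-1, (6|17)=-1; sign (−1)^0·-1^2·-1^1 = -1.
|Ram(124355, -8778)| = 4, even; anisotropic at {3, 5, 7, 17}.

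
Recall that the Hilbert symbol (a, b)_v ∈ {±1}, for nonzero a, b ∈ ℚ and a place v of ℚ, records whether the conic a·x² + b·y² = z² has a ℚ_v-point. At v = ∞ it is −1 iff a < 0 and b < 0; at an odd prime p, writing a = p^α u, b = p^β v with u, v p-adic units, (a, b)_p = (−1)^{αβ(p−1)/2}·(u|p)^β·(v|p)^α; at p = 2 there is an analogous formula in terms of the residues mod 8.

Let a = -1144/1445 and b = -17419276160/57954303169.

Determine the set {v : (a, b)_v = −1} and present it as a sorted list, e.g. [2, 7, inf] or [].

(a, b) ≡ (-1430, -110) mod (ℚ^×)²; places V = {2, 5, 7, 11, 13, 17, ∞}.
(a,b)_17: α=-2, u≡16; β=-6, v≡2 (mod 17); (16|17)=+1, (2|17)=+1; sign (−1)^0·+1^-6·+1^-2 = +1.
(a,b)_5: α=-1, u≡4; β=1, v≡2 (mod 5); (4|5)=+1, (2|5)=-1; sign (−1)^0·+1^1·-1^-1 = -1.
(a,b)_13: α=1, u≡8; β=2, v≡2 (mod 13); (8|13)=-1, (2|13)=-1; sign (−1)^0·-1^2·-1^1 = -1.
(a,b)_11: α=1, u≡7; β=5, v≡9 (mod 11); (7|11)=-1, (9|11)=+1; sign (−1)^1·-1^5·+1^1 = +1.
(a,b)_∞: sgn(-1430)=−, sgn(-110)=−, so -1.
(a,b)_2: α=3, β=7; u≡5, v≡1 (mod 8); ε(u)ε(v)=0·0, αω(v)=3·0, βω(u)=7·1; sum ≡ 1  ⇒  -1.
(a,b)_7: α=0, u≡6; β=-4, v≡1 (mod 7); (6|7)=-1, (1|7)=+1; sign (−1)^0·-1^-4·+1^0 = +1.
Ram(-1430, -110) = {2, 5, 13, ∞}; no ℚ_2-point on the conic.

[2, 5, 13, inf]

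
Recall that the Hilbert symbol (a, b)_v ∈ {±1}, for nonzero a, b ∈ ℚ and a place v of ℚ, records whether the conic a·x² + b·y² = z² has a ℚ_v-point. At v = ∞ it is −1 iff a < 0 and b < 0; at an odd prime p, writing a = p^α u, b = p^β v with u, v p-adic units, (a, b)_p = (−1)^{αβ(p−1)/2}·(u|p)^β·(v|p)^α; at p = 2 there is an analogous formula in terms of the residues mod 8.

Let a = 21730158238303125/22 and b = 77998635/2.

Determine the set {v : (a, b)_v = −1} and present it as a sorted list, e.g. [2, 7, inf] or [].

(a, b) ≡ (1870, 17333030) mod (ℚ^×)²; places V = {2, 3, 5, 11, 13, 17, 23, 31, ∞}.
(a,b)_11: α=-1, u≡3; β=1, v≡10 (mod 11); (3|11)=+1, (10|11)=-1; sign (−1)^1·+1^1·-1^-1 = +1.
(a,b)_17: α=1, u≡4; β=1, v≡4 (mod 17); (4|17)=+1, (4|17)=+1; sign (−1)^0·+1^1·+1^1 = +1.
(a,b)_13: α=2, u≡5; β=1, v≡9 (mod 13); (5|13)=-1, (9|13)=+1; sign (−1)^0·-1^1·+1^2 = -1.
(a,b)_3: α=2, u≡1; β=2, v≡2 (mod 3); (1|3)=+1, (2|3)=-1; sign (−1)^0·+1^2·-1^2 = +1.
(a,b)_23: α=4, u≡17; β=1, v≡5 (mod 23); (17|23)=-1, (5|23)=-1; sign (−1)^0·-1^1·-1^4 = -1.
(a,b)_2: α=-1, β=-1; u≡7, v≡3 (mod 8); ε(u)ε(v)=1·1, αω(v)=-1·1, βω(u)=-1·0; sum ≡ 0  ⇒  +1.
(a,b)_31: α=2, u≡8; β=1, v≡16 (mod 31); (8|31)=+1, (16|31)=+1; sign (−1)^0·+1^1·+1^2 = +1.
(a,b)_∞: sgn(1870)=+, sgn(17333030)=+, so +1.
(a,b)_5: α=5, u≡1; β=1, v≡1 (mod 5); (1|5)=+1, (1|5)=+1; sign (−1)^0·+1^1·+1^5 = +1.
|Ram(1870, 17333030)| = 2, even; anisotropic at {13, 23}.

[13, 23]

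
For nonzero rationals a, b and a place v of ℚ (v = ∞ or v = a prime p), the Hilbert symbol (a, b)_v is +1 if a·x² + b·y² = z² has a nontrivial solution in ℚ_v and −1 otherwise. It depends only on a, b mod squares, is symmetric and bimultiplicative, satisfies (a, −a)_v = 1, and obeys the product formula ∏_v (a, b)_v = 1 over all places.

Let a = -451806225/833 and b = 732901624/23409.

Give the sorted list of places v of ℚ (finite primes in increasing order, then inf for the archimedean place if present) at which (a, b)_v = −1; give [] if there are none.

Mod squares: a ≡ -365313, b ≡ 22126. Check v ∈ {∞, 2, 3, 5, 7, 13, 17, 19, 23, 29, 37}.
v=5: a=5^2·(≡2), b=5^0·(≡1) mod 5; (2|5)=-1, (1|5)=+1; (−1)^{2·0·2}·(-1)^0·(+1)^2 = +1.
v=19: a=19^1·(≡5), b=19^0·(≡13) mod 19; (5|19)=+1, (13|19)=-1; (−1)^{1·0·9}·(+1)^0·(-1)^1 = -1.
v=13: a=13^1·(≡5), b=13^3·(≡10) mod 13; (5|13)=-1, (10|13)=+1; (−1)^{1·3·6}·(-1)^3·(+1)^1 = -1.
v=29: a=29^3·(≡21), b=29^0·(≡28) mod 29; (21|29)=-1, (28|29)=+1; (−1)^{3·0·14}·(-1)^0·(+1)^3 = +1.
v=2: v_2(a)=0, v_2(b)=3; units ≡ 7, 7 (mod 8); ε·ε+αω+βω = 1·1+0·0+3·0 ≡ 1  ⇒  (a,b)_2 = -1.
v=37: a=37^0·(≡33), b=37^1·(≡14) mod 37; (33|37)=+1, (14|37)=-1; (−1)^{0·1·18}·(+1)^1·(-1)^0 = +1.
v=3: a=3^1·(≡2), b=3^-4·(≡1) mod 3; (2|3)=-1, (1|3)=+1; (−1)^{1·-4·1}·(-1)^-4·(+1)^1 = +1.
v=17: a=17^-1·(≡15), b=17^-2·(≡16) mod 17; (15|17)=+1, (16|17)=+1; (−1)^{-1·-2·8}·(+1)^-2·(+1)^-1 = +1.
v=7: a=7^-2·(≡6), b=7^2·(≡3) mod 7; (6|7)=-1, (3|7)=-1; (−1)^{-2·2·3}·(-1)^2·(-1)^-2 = +1.
v=23: a=23^0·(≡5), b=23^1·(≡17) mod 23; (5|23)=-1, (17|23)=-1; (−1)^{0·1·11}·(-1)^1·(-1)^0 = -1.
v=∞: -365313 < 0 and 22126 > 0  ⇒  (a,b)_∞ = +1.
Ram(-365313, 22126) = {2, 13, 19, 23}; no ℚ_2-point on the conic.

[2, 13, 19, 23]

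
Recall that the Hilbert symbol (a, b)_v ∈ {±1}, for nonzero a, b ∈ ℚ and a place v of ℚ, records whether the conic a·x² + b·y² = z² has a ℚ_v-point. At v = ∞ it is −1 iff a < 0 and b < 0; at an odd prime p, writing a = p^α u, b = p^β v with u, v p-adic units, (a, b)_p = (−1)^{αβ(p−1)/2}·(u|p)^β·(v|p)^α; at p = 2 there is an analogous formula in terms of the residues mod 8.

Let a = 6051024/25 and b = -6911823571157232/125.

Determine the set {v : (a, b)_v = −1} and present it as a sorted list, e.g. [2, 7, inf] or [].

[13, 17, 23, 29]

(a, b) ≡ (4669, -135915) mod (ℚ^×)²; places V = {2, 3, 5, 7, 13, 17, 23, 29, 41, ∞}.
(a,b)_41: α=0, u≡36; β=1, v≡13 (mod 41); (36|41)=+1, (13|41)=-1; sign (−1)^0·+1^1·-1^0 = +1.
(a,b)_5: α=-2, u≡4; β=-3, v≡3 (mod 5); (4|5)=+1, (3|5)=-1; sign (−1)^0·+1^-3·-1^-2 = +1.
(a,b)_7: α=1, u≡4; β=2, v≡2 (mod 7); (4|7)=+1, (2|7)=+1; sign (−1)^0·+1^2·+1^1 = +1.
(a,b)_13: α=0, u≡8; β=1, v≡3 (mod 13); (8|13)=-1, (3|13)=+1; sign (−1)^0·-1^1·+1^0 = -1.
(a,b)_23: α=1, u≡7; β=2, v≡19 (mod 23); (7|23)=-1, (19|23)=-1; sign (−1)^0·-1^2·-1^1 = -1.
(a,b)_17: α=0, u≡14; β=1, v≡5 (mod 17); (14|17)=-1, (5|17)=-1; sign (−1)^0·-1^1·-1^0 = -1.
(a,b)_3: α=4, u≡1; β=7, v≡1 (mod 3); (1|3)=+1, (1|3)=+1; sign (−1)^0·+1^7·+1^4 = +1.
(a,b)_∞: sgn(4669)=+, sgn(-135915)=−, so +1.
(a,b)_2: α=4, β=4; u≡5, v≡5 (mod 8); ε(u)ε(v)=0·0, αω(v)=4·1, βω(u)=4·1; sum ≡ 0  ⇒  +1.
(a,b)_29: α=1, u≡7; β=2, v≡14 (mod 29); (7|29)=+1, (14|29)=-1; sign (−1)^0·+1^2·-1^1 = -1.
|Ram(4669, -135915)| = 4, even; anisotropic at {13, 17, 23, 29}.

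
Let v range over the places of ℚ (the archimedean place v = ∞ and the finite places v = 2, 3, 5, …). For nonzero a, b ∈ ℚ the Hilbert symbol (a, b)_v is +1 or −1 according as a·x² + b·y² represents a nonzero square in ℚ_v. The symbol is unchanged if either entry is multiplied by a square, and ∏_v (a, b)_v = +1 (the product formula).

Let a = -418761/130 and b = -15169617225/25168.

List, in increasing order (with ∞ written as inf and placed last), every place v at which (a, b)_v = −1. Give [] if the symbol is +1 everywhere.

[5, 13, 23, inf]

Mod squares: a ≡ -20930, b ≡ -13. Check v ∈ {∞, 2, 3, 5, 7, 11, 13, 17, 23}.
v=2: v_2(a)=-1, v_2(b)=-4; units ≡ 7, 3 (mod 8); ε·ε+αω+βω = 1·1+-1·1+-4·0 ≡ 0  ⇒  (a,b)_2 = +1.
v=5: a=5^-1·(≡4), b=5^2·(≡2) mod 5; (4|5)=+1, (2|5)=-1; (−1)^{-1·2·2}·(+1)^2·(-1)^-1 = -1.
v=17: a=17^2·(≡12), b=17^2·(≡1) mod 17; (12|17)=-1, (1|17)=+1; (−1)^{2·2·8}·(-1)^2·(+1)^2 = +1.
v=3: a=3^2·(≡1), b=3^4·(≡2) mod 3; (1|3)=+1, (2|3)=-1; (−1)^{2·4·1}·(+1)^4·(-1)^2 = +1.
v=13: a=13^-1·(≡6), b=13^-1·(≡9) mod 13; (6|13)=-1, (9|13)=+1; (−1)^{-1·-1·6}·(-1)^-1·(+1)^-1 = -1.
v=11: a=11^0·(≡1), b=11^-2·(≡4) mod 11; (1|11)=+1, (4|11)=+1; (−1)^{0·-2·5}·(+1)^-2·(+1)^0 = +1.
v=7: a=7^1·(≡5), b=7^2·(≡4) mod 7; (5|7)=-1, (4|7)=+1; (−1)^{1·2·3}·(-1)^2·(+1)^1 = +1.
v=23: a=23^1·(≡19), b=23^2·(≡5) mod 23; (19|23)=-1, (5|23)=-1; (−1)^{1·2·11}·(-1)^2·(-1)^1 = -1.
v=∞: -20930 < 0 and -13 < 0  ⇒  (a,b)_∞ = -1.
Ram(-20930, -13) = {5, 13, 23, ∞}; no ℚ_5-point on the conic.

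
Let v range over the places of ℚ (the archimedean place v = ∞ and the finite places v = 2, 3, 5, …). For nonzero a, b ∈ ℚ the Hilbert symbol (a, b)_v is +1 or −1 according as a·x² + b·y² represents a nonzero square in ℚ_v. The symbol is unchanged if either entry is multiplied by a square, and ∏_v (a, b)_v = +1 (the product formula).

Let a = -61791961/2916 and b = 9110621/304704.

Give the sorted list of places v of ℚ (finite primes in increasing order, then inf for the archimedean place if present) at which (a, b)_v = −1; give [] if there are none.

(a, b) ≡ (-116809, 53909) mod (ℚ^×)²; places V = {2, 3, 7, 11, 13, 23, 31, 37, 41, 47, ∞}.
(a,b)_41: α=1, u≡16; β=0, v≡14 (mod 41); (16|41)=+1, (14|41)=-1; sign (−1)^0·+1^0·-1^1 = -1.
(a,b)_3: α=-6, u≡2; β=-2, v≡2 (mod 3); (2|3)=-1, (2|3)=-1; sign (−1)^0·-1^-2·-1^-6 = +1.
(a,b)_31: α=0, u≡30; β=1, v≡27 (mod 31); (30|31)=-1, (27|31)=-1; sign (−1)^0·-1^1·-1^0 = -1.
(a,b)_2: α=-2, β=-6; u≡7, v≡5 (mod 8); ε(u)ε(v)=1·0, αω(v)=-2·1, βω(u)=-6·0; sum ≡ 0  ⇒  +1.
(a,b)_47: α=0, u≡10; β=1, v≡5 (mod 47); (10|47)=-1, (5|47)=-1; sign (−1)^0·-1^1·-1^0 = -1.
(a,b)_7: α=1, u≡1; β=0, v≡2 (mod 7); (1|7)=+1, (2|7)=+1; sign (−1)^0·+1^0·+1^1 = +1.
(a,b)_37: α=1, u≡3; β=1, v≡8 (mod 37); (3|37)=+1, (8|37)=-1; sign (−1)^0·+1^1·-1^1 = -1.
(a,b)_∞: sgn(-116809)=−, sgn(53909)=+, so +1.
(a,b)_13: α=0, u≡4; β=2, v≡5 (mod 13); (4|13)=+1, (5|13)=-1; sign (−1)^0·+1^2·-1^0 = +1.
(a,b)_23: α=2, u≡3; β=-2, v≡22 (mod 23); (3|23)=+1, (22|23)=-1; sign (−1)^0·+1^-2·-1^2 = +1.
(a,b)_11: α=1, u≡7; β=0, v≡9 (mod 11); (7|11)=-1, (9|11)=+1; sign (−1)^0·-1^0·+1^1 = +1.
Ram(-116809, 53909) = {31, 37, 41, 47}; no ℚ_31-point on the conic.

[31, 37, 41, 47]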